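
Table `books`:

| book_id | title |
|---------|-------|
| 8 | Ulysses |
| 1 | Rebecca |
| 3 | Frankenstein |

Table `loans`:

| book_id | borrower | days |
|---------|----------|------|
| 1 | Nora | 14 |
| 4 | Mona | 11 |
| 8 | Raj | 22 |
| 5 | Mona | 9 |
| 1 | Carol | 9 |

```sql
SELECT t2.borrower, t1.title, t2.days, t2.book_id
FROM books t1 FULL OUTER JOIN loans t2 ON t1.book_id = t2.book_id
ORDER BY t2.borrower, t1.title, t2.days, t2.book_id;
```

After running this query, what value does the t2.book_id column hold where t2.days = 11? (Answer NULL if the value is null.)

4

FULL OUTER JOIN keeps every row from both sides; unmatched rows get NULL for the other side's columns.
Matching on t1.book_id = t2.book_id.
- t1[0] book_id=8 → 1 match(es) in t2 → 1 row(s).
- t1[1] book_id=1 → 2 match(es) in t2 → 2 row(s).
- t1[2] book_id=3 → no match; kept with NULLs on the t2 side.
- plus 2 unmatched t2 row(s), each kept with NULL t1 columns.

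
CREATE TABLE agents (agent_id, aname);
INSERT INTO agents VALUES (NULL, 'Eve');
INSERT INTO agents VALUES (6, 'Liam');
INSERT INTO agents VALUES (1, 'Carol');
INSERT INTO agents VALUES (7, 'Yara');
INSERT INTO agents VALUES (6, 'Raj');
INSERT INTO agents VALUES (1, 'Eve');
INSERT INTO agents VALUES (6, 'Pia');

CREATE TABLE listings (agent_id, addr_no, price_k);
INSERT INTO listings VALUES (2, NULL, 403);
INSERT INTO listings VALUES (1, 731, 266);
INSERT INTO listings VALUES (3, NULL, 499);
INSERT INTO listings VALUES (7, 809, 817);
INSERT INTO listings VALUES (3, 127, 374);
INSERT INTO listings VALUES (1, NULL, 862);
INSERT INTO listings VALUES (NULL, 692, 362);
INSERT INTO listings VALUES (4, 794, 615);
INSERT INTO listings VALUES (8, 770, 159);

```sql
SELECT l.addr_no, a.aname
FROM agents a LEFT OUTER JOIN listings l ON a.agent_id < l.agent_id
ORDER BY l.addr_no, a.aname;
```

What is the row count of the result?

20

LEFT JOIN keeps every row from `agents`; unmatched rows get NULL for `listings`'s columns.
Matching on a.agent_id < l.agent_id. A NULL in a compared column never satisfies the condition.
Matched pairs: 19; unmatched a rows kept: 1.
Total: 19 matched + 1 padded = 20 rows.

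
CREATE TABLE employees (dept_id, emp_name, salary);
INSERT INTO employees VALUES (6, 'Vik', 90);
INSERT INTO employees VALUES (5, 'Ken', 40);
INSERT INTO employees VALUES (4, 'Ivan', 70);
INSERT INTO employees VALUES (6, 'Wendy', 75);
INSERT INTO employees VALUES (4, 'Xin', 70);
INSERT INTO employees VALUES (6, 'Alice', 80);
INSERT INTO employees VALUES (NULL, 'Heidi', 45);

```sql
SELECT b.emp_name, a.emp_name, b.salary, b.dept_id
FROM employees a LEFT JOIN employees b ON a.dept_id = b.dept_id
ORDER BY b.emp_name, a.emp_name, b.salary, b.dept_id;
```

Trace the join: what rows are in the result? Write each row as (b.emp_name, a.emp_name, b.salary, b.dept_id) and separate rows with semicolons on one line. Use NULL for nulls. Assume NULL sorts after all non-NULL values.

(Alice, Alice, 80, 6); (Alice, Vik, 80, 6); (Alice, Wendy, 80, 6); (Ivan, Ivan, 70, 4); (Ivan, Xin, 70, 4); (Ken, Ken, 40, 5); (Vik, Alice, 90, 6); (Vik, Vik, 90, 6); (Vik, Wendy, 90, 6); (Wendy, Alice, 75, 6); (Wendy, Vik, 75, 6); (Wendy, Wendy, 75, 6); (Xin, Ivan, 70, 4); (Xin, Xin, 70, 4); (NULL, Heidi, NULL, NULL)

LEFT JOIN keeps every row from `employees a`; unmatched rows get NULL for `employees b`'s columns.
Matching on a.dept_id = b.dept_id. A NULL in a compared column never satisfies the condition.
- a[0] dept_id=6 → 3 match(es) in b → 3 row(s).
- a[1] dept_id=5 → 1 match(es) in b → 1 row(s).
- a[2] dept_id=4 → 2 match(es) in b → 2 row(s).
- a[3] dept_id=6 → 3 match(es) in b → 3 row(s).
- a[4] dept_id=4 → 2 match(es) in b → 2 row(s).
- a[5] dept_id=6 → 3 match(es) in b → 3 row(s).
- a[6] dept_id=NULL → no match; kept with NULLs on the b side.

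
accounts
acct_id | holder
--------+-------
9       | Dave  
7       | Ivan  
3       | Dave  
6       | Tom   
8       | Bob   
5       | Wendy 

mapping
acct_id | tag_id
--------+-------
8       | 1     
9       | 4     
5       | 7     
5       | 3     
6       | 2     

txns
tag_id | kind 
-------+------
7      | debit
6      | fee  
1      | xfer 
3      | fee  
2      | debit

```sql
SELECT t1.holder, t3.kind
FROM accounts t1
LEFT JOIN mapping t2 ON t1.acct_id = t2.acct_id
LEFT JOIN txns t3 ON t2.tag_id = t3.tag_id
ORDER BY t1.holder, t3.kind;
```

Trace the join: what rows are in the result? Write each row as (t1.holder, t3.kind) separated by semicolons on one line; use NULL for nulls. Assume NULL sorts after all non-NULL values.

Joins associate left-to-right: accounts LEFT JOIN mapping on acct_id gives 7 intermediate row(s).
Then LEFT JOIN `txns t3` on tag_id: each of those 7 rows is kept; rows whose t2.tag_id has no match in t3 get NULL for t3's columns.

(Bob, xfer); (Dave, NULL); (Dave, NULL); (Ivan, NULL); (Tom, debit); (Wendy, debit); (Wendy, fee)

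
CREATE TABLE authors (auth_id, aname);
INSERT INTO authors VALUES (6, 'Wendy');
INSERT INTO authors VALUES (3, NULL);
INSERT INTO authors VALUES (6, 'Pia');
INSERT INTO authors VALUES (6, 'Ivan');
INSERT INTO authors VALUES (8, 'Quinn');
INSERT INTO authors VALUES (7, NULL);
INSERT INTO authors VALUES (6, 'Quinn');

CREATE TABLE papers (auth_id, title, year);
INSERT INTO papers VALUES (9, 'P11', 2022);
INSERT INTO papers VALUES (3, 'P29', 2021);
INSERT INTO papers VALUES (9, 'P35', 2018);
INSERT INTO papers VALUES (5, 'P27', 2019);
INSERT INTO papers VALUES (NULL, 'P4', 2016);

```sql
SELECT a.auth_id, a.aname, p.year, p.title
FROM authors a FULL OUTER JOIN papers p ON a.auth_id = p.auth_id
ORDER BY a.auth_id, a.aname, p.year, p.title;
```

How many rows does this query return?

FULL OUTER JOIN keeps every row from both sides; unmatched rows get NULL for the other side's columns.
Matching on a.auth_id = p.auth_id. A NULL in a compared column never satisfies the condition.
- a row (auth_id=6): no match → kept, p columns NULL.
- a row (auth_id=3): matches 1 p row(s) → 1 output row(s).
- a row (auth_id=6): no match → kept, p columns NULL.
- a row (auth_id=6): no match → kept, p columns NULL.
- a row (auth_id=8): no match → kept, p columns NULL.
- a row (auth_id=7): no match → kept, p columns NULL.
- a row (auth_id=6): no match → kept, p columns NULL.
- 4 p row(s) had no a match → kept, a columns NULL.
Total: 1 matched + 10 padded = 11 rows.

11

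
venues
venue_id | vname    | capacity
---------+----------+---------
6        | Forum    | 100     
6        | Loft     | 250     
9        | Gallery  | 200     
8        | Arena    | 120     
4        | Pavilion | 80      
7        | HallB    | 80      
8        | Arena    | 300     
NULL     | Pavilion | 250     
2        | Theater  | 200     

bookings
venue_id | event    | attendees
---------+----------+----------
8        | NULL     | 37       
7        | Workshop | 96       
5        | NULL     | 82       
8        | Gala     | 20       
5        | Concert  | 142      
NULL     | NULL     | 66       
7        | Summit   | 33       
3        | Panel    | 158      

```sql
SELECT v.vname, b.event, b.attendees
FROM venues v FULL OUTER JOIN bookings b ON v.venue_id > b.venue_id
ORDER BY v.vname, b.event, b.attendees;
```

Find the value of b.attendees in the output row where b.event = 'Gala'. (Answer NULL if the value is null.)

20

FULL OUTER JOIN keeps every row from both sides; unmatched rows get NULL for the other side's columns.
Matching on v.venue_id > b.venue_id. A NULL in a compared column never satisfies the condition.
- v[0] venue_id=6 → 3 match(es) in b → 3 row(s).
- v[1] venue_id=6 → 3 match(es) in b → 3 row(s).
- v[2] venue_id=9 → 7 match(es) in b → 7 row(s).
- v[3] venue_id=8 → 5 match(es) in b → 5 row(s).
- v[4] venue_id=4 → 1 match(es) in b → 1 row(s).
- v[5] venue_id=7 → 3 match(es) in b → 3 row(s).
- v[6] venue_id=8 → 5 match(es) in b → 5 row(s).
- v[7] venue_id=NULL → no match; kept with NULLs on the b side.
- v[8] venue_id=2 → no match; kept with NULLs on the b side.
- 1 row(s) from b found no v partner → padded with NULL.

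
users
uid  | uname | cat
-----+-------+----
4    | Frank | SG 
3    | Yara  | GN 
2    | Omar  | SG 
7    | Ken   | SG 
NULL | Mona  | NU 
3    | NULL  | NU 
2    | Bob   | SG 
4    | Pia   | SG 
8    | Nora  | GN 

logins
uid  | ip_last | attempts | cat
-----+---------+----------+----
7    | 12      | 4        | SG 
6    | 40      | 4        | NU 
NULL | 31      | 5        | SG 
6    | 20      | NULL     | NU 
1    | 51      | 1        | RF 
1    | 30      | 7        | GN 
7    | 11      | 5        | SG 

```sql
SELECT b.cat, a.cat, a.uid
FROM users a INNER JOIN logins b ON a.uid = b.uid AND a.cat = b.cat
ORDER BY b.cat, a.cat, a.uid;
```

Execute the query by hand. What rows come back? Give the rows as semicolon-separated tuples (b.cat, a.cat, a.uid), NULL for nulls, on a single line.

INNER JOIN keeps only pairs where the ON condition holds.
Matching on a.uid = b.uid AND a.cat = b.cat. A NULL in a compared column never satisfies the condition.
Matched pairs: 2.

(SG, SG, 7); (SG, SG, 7)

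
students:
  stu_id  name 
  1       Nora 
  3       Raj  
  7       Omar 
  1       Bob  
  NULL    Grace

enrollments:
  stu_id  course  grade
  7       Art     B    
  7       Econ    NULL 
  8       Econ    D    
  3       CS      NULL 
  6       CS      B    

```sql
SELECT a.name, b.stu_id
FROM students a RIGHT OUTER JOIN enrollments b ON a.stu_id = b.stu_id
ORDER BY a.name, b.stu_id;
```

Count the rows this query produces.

5

RIGHT JOIN keeps every row from `enrollments`; unmatched rows get NULL for `students`'s columns.
Matching on a.stu_id = b.stu_id. A NULL in a compared column never satisfies the condition.
- a[0] stu_id=1 → no match.
- a[1] stu_id=3 → 1 match(es) in b → 1 row(s).
- a[2] stu_id=7 → 2 match(es) in b → 2 row(s).
- a[3] stu_id=1 → no match.
- a[4] stu_id=NULL → no match.
- plus 2 unmatched b row(s), each kept with NULL a columns.
Total: 3 matched + 2 padded = 5 rows.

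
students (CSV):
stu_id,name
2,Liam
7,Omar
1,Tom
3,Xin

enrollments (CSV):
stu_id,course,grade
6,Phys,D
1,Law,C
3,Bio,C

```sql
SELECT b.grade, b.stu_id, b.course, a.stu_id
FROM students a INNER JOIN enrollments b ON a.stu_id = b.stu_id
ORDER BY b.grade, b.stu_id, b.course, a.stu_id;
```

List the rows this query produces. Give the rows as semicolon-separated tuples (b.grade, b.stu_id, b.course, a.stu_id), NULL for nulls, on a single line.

(C, 1, Law, 1); (C, 3, Bio, 3)

INNER JOIN keeps only pairs where the ON condition holds.
Matching on a.stu_id = b.stu_id.
- a row (stu_id=2): no match → dropped.
- a row (stu_id=7): no match → dropped.
- a row (stu_id=1): matches 1 b row(s) → 1 output row(s).
- a row (stu_id=3): matches 1 b row(s) → 1 output row(s).
After projecting and ordering:
b.grade | b.stu_id | b.course | a.stu_id
C | 1 | Law | 1
C | 3 | Bio | 3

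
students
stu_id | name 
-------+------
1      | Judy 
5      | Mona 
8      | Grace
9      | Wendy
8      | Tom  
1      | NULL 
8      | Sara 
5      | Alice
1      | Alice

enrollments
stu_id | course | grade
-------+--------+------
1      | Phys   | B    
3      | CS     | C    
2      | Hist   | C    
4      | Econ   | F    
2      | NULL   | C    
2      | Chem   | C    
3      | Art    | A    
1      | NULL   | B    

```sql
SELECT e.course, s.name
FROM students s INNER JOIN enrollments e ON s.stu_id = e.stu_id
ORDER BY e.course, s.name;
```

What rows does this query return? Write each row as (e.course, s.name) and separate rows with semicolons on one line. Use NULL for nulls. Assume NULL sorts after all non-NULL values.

INNER JOIN keeps only pairs where the ON condition holds.
Matching on s.stu_id = e.stu_id.
Matched pairs: 6.

(Phys, Alice); (Phys, Judy); (Phys, NULL); (NULL, Alice); (NULL, Judy); (NULL, NULL)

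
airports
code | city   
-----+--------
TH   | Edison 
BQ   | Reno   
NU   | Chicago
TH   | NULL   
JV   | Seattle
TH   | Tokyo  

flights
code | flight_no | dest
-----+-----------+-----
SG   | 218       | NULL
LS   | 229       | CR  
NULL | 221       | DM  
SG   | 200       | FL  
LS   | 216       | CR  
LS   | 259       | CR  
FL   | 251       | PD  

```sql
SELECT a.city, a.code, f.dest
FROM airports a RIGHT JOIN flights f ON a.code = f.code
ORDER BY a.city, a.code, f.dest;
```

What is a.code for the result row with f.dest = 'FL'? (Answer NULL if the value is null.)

RIGHT JOIN keeps every row from `flights`; unmatched rows get NULL for `airports`'s columns.
Matching on a.code = f.code. A NULL in a compared column never satisfies the condition.
- a row (code=TH): no match.
- a row (code=BQ): no match.
- a row (code=NU): no match.
- a row (code=TH): no match.
- a row (code=JV): no match.
- a row (code=TH): no match.
- 7 row(s) from f found no a partner → padded with NULL.

NULL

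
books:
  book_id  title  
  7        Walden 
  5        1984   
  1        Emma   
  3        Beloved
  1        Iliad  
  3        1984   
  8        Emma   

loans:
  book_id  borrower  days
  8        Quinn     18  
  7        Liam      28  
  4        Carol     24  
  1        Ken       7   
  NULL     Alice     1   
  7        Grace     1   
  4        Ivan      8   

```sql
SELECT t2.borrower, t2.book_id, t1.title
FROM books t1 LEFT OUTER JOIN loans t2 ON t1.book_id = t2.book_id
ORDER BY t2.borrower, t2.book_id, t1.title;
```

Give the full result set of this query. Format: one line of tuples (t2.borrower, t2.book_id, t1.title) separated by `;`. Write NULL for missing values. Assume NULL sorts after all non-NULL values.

LEFT JOIN keeps every row from `books`; unmatched rows get NULL for `loans`'s columns.
Matching on t1.book_id = t2.book_id. A NULL in a compared column never satisfies the condition.
- t1[0] book_id=7 → 2 match(es) in t2 → 2 row(s).
- t1[1] book_id=5 → no match; kept with NULLs on the t2 side.
- t1[2] book_id=1 → 1 match(es) in t2 → 1 row(s).
- t1[3] book_id=3 → no match; kept with NULLs on the t2 side.
- t1[4] book_id=1 → 1 match(es) in t2 → 1 row(s).
- t1[5] book_id=3 → no match; kept with NULLs on the t2 side.
- t1[6] book_id=8 → 1 match(es) in t2 → 1 row(s).
After projecting and ordering:
t2.borrower | t2.book_id | t1.title
Grace | 7 | Walden
Ken | 1 | Emma
Ken | 1 | Iliad
Liam | 7 | Walden
Quinn | 8 | Emma
NULL | NULL | 1984
NULL | NULL | 1984
NULL | NULL | Beloved

(Grace, 7, Walden); (Ken, 1, Emma); (Ken, 1, Iliad); (Liam, 7, Walden); (Quinn, 8, Emma); (NULL, NULL, 1984); (NULL, NULL, 1984); (NULL, NULL, Beloved)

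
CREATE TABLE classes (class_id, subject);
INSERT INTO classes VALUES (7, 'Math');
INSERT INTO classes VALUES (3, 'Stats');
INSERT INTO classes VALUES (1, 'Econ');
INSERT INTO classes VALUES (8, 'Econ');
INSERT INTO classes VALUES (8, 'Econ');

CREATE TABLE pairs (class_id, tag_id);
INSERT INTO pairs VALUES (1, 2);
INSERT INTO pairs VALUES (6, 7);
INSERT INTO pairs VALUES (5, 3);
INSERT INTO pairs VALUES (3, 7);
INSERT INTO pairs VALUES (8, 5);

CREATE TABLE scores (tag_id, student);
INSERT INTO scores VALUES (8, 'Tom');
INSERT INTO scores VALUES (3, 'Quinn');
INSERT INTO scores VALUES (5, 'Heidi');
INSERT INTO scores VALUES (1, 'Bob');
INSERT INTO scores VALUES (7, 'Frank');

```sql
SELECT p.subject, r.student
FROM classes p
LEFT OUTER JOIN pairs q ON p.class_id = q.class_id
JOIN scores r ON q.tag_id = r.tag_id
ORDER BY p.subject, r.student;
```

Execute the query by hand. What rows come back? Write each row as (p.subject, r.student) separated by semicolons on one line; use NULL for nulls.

(Econ, Heidi); (Econ, Heidi); (Stats, Frank)

Step 1 — p LEFT JOIN q on class_id → 5 row(s).
Then INNER JOIN `scores r` on tag_id: keep only rows whose q.tag_id appears in r.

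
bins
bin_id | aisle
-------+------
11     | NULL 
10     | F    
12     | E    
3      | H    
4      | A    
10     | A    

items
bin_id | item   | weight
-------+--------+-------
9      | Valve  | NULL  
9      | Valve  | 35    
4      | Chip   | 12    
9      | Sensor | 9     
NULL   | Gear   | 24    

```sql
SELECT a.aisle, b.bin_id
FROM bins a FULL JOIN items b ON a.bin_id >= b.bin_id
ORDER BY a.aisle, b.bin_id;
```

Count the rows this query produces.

FULL OUTER JOIN keeps every row from both sides; unmatched rows get NULL for the other side's columns.
Matching on a.bin_id >= b.bin_id. A NULL in a compared column never satisfies the condition.
Matched pairs: 17; unmatched a rows kept: 1; unmatched b rows kept: 1.
Total: 17 matched + 2 padded = 19 rows.

19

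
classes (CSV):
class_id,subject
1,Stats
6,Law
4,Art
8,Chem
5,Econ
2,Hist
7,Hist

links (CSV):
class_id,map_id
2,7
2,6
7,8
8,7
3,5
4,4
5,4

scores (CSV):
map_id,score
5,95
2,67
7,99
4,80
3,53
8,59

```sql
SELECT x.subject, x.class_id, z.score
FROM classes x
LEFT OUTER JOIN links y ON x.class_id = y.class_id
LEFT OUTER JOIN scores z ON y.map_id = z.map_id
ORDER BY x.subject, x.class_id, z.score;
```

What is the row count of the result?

8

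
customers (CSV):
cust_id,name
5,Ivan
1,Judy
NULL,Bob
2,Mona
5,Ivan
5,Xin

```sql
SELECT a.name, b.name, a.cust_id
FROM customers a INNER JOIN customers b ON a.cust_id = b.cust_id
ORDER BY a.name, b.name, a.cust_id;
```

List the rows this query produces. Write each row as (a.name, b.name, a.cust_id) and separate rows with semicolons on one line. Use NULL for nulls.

INNER JOIN keeps only pairs where the ON condition holds.
Matching on a.cust_id = b.cust_id. A NULL in a compared column never satisfies the condition.
- cust_id=5: 3 matching b row(s), so 3 row(s) emitted.
- cust_id=1: 1 matching b row(s), so 1 row(s) emitted.
- cust_id=NULL: no matching b row, dropped.
- cust_id=2: 1 matching b row(s), so 1 row(s) emitted.
- cust_id=5: 3 matching b row(s), so 3 row(s) emitted.
- cust_id=5: 3 matching b row(s), so 3 row(s) emitted.

(Ivan, Ivan, 5); (Ivan, Ivan, 5); (Ivan, Ivan, 5); (Ivan, Ivan, 5); (Ivan, Xin, 5); (Ivan, Xin, 5); (Judy, Judy, 1); (Mona, Mona, 2); (Xin, Ivan, 5); (Xin, Ivan, 5); (Xin, Xin, 5)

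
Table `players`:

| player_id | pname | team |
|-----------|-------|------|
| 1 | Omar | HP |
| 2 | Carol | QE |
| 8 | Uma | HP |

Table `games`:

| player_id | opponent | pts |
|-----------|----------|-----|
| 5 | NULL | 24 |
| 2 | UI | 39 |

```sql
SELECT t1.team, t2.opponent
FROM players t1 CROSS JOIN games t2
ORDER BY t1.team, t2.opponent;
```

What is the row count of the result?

CROSS JOIN pairs every row of `players` with every row of `games`: 3 × 2 = 6 rows.

6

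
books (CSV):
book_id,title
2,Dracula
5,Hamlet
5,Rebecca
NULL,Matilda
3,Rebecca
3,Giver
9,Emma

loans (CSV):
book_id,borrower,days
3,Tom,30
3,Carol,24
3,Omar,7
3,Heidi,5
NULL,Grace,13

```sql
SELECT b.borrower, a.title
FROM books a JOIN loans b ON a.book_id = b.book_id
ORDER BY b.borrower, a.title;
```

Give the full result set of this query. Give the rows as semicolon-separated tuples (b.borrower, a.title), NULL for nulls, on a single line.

INNER JOIN keeps only pairs where the ON condition holds.
Matching on a.book_id = b.book_id. A NULL in a compared column never satisfies the condition.
Matched pairs: 8.

(Carol, Giver); (Carol, Rebecca); (Heidi, Giver); (Heidi, Rebecca); (Omar, Giver); (Omar, Rebecca); (Tom, Giver); (Tom, Rebecca)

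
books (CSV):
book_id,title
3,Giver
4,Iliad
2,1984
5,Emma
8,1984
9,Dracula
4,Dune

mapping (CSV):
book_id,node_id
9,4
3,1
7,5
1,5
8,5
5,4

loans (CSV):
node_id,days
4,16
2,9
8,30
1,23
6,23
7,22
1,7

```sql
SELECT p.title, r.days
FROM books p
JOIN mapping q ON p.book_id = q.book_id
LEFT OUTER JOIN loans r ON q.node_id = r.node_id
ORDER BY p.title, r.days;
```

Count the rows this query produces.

5

Step 1 — p INNER JOIN q on book_id → 4 row(s).
Then LEFT JOIN `loans r` on node_id: each of those 4 rows is kept; rows whose q.node_id has no match in r get NULL for r's columns.
Result: 5 row(s).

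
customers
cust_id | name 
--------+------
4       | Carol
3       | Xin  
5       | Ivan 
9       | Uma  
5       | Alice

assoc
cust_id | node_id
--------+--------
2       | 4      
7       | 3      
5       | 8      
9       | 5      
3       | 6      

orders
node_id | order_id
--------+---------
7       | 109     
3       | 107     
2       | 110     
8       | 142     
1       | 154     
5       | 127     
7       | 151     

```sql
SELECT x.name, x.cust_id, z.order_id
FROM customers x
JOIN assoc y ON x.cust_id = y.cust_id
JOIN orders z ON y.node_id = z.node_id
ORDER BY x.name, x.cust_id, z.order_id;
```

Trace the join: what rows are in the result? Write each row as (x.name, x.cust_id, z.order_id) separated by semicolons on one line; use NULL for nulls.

(Alice, 5, 142); (Ivan, 5, 142); (Uma, 9, 127)

Evaluate left to right. First `customers x INNER JOIN assoc y` on cust_id: 4 row(s).
Then INNER JOIN `orders z` on node_id: keep only rows whose y.node_id appears in z.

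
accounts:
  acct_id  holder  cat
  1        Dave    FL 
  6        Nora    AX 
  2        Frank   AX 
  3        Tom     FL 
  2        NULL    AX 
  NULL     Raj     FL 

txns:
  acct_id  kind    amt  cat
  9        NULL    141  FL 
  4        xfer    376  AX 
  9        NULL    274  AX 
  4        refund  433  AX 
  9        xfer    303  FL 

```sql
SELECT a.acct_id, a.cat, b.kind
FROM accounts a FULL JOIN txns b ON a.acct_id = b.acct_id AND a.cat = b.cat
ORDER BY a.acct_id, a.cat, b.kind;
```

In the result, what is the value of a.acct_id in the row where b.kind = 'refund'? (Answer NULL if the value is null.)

FULL OUTER JOIN keeps every row from both sides; unmatched rows get NULL for the other side's columns.
Matching on a.acct_id = b.acct_id AND a.cat = b.cat. A NULL in a compared column never satisfies the condition.
Matched pairs: 0; unmatched a rows kept: 6; unmatched b rows kept: 5.

NULL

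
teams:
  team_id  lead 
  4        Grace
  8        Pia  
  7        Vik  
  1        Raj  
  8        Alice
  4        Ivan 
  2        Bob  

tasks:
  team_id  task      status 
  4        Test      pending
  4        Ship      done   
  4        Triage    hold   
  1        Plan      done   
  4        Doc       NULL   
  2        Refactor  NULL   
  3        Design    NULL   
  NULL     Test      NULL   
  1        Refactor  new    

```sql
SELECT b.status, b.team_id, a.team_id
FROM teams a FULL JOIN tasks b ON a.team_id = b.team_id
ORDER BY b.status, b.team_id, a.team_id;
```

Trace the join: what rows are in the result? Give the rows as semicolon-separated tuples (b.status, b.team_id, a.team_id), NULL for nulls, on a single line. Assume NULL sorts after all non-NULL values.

FULL OUTER JOIN keeps every row from both sides; unmatched rows get NULL for the other side's columns.
Matching on a.team_id = b.team_id. A NULL in a compared column never satisfies the condition.
Matched pairs: 11; unmatched a rows kept: 3; unmatched b rows kept: 2.

(done, 1, 1); (done, 4, 4); (done, 4, 4); (hold, 4, 4); (hold, 4, 4); (new, 1, 1); (pending, 4, 4); (pending, 4, 4); (NULL, 2, 2); (NULL, 3, NULL); (NULL, 4, 4); (NULL, 4, 4); (NULL, NULL, 7); (NULL, NULL, 8); (NULL, NULL, 8); (NULL, NULL, NULL)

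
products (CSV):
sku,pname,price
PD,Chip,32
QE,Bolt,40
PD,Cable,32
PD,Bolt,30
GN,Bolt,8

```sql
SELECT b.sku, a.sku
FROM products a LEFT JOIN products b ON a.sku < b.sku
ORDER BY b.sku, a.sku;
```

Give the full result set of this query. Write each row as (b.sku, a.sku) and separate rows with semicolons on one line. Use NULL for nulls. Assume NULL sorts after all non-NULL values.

(PD, GN); (PD, GN); (PD, GN); (QE, GN); (QE, PD); (QE, PD); (QE, PD); (NULL, QE)

LEFT JOIN keeps every row from `products a`; unmatched rows get NULL for `products b`'s columns.
Matching on a.sku < b.sku.
- a[0] sku=PD → 1 match(es) in b → 1 row(s).
- a[1] sku=QE → no match; kept with NULLs on the b side.
- a[2] sku=PD → 1 match(es) in b → 1 row(s).
- a[3] sku=PD → 1 match(es) in b → 1 row(s).
- a[4] sku=GN → 4 match(es) in b → 4 row(s).
After projecting and ordering:
b.sku | a.sku
PD | GN
PD | GN
PD | GN
QE | GN
QE | PD
QE | PD
QE | PD
NULL | QE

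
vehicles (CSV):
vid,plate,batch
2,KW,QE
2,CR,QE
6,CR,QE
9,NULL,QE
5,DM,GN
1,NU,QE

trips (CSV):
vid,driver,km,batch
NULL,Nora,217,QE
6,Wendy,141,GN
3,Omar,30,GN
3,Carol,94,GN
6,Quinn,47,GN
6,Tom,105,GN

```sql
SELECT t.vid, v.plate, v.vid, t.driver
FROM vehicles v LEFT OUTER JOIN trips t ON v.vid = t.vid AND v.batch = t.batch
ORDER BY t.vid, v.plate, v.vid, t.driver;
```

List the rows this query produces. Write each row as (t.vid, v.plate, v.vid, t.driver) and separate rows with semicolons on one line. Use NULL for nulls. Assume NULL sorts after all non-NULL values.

(NULL, CR, 2, NULL); (NULL, CR, 6, NULL); (NULL, DM, 5, NULL); (NULL, KW, 2, NULL); (NULL, NU, 1, NULL); (NULL, NULL, 9, NULL)

LEFT JOIN keeps every row from `vehicles`; unmatched rows get NULL for `trips`'s columns.
Matching on v.vid = t.vid AND v.batch = t.batch. A NULL in a compared column never satisfies the condition.
- v row (vid=2, batch=QE): no match → kept, t columns NULL.
- v row (vid=2, batch=QE): no match → kept, t columns NULL.
- v row (vid=6, batch=QE): no match → kept, t columns NULL.
- v row (vid=9, batch=QE): no match → kept, t columns NULL.
- v row (vid=5, batch=GN): no match → kept, t columns NULL.
- v row (vid=1, batch=QE): no match → kept, t columns NULL.
After projecting and ordering:
t.vid | v.plate | v.vid | t.driver
NULL | CR | 2 | NULL
NULL | CR | 6 | NULL
NULL | DM | 5 | NULL
NULL | KW | 2 | NULL
NULL | NU | 1 | NULL
NULL | NULL | 9 | NULL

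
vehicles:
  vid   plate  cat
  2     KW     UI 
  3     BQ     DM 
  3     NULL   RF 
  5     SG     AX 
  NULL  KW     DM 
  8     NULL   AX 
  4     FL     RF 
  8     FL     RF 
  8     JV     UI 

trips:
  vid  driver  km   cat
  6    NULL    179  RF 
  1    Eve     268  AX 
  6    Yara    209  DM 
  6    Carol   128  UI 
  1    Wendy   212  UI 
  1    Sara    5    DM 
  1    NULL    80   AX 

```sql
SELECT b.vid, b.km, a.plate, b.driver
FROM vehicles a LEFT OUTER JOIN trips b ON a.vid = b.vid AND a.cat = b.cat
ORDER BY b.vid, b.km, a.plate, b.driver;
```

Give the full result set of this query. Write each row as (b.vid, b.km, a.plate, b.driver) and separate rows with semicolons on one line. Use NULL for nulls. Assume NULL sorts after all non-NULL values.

LEFT JOIN keeps every row from `vehicles`; unmatched rows get NULL for `trips`'s columns.
Matching on a.vid = b.vid AND a.cat = b.cat. A NULL in a compared column never satisfies the condition.
Matched pairs: 0; unmatched a rows kept: 9.

(NULL, NULL, BQ, NULL); (NULL, NULL, FL, NULL); (NULL, NULL, FL, NULL); (NULL, NULL, JV, NULL); (NULL, NULL, KW, NULL); (NULL, NULL, KW, NULL); (NULL, NULL, SG, NULL); (NULL, NULL, NULL, NULL); (NULL, NULL, NULL, NULL)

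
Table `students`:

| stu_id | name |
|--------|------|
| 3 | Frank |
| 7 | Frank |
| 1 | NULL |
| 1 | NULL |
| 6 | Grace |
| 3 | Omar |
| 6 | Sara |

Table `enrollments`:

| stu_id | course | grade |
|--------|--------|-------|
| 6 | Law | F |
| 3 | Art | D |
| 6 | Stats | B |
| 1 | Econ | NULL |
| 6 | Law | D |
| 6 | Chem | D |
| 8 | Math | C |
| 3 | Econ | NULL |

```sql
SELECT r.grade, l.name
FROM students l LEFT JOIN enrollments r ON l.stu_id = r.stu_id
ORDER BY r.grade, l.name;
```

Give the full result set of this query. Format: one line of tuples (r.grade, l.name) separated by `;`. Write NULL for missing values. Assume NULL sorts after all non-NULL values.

(B, Grace); (B, Sara); (D, Frank); (D, Grace); (D, Grace); (D, Omar); (D, Sara); (D, Sara); (F, Grace); (F, Sara); (NULL, Frank); (NULL, Frank); (NULL, Omar); (NULL, NULL); (NULL, NULL)

LEFT JOIN keeps every row from `students`; unmatched rows get NULL for `enrollments`'s columns.
Matching on l.stu_id = r.stu_id.
Matched pairs: 14; unmatched l rows kept: 1.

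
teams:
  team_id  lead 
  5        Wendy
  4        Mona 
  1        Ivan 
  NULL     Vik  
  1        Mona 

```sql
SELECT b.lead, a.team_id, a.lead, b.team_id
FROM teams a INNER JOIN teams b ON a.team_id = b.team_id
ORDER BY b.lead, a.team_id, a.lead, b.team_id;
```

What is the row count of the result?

INNER JOIN keeps only pairs where the ON condition holds.
Matching on a.team_id = b.team_id. A NULL in a compared column never satisfies the condition.
Matched pairs: 6.
Total: 6 rows.

6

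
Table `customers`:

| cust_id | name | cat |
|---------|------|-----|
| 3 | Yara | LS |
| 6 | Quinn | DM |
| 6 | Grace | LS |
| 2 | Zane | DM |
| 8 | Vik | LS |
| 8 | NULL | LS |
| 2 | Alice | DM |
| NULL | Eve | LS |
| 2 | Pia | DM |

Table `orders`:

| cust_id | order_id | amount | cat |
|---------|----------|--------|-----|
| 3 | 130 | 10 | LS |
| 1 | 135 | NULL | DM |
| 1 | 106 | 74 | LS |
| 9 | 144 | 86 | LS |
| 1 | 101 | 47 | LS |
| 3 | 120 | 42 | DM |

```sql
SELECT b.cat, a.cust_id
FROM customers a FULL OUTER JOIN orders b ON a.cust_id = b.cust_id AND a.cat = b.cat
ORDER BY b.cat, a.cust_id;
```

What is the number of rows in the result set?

14

FULL OUTER JOIN keeps every row from both sides; unmatched rows get NULL for the other side's columns.
Matching on a.cust_id = b.cust_id AND a.cat = b.cat. A NULL in a compared column never satisfies the condition.
- a row (cust_id=3, cat=LS): matches 1 b row(s) → 1 output row(s).
- a row (cust_id=6, cat=DM): no match → kept, b columns NULL.
- a row (cust_id=6, cat=LS): no match → kept, b columns NULL.
- a row (cust_id=2, cat=DM): no match → kept, b columns NULL.
- a row (cust_id=8, cat=LS): no match → kept, b columns NULL.
- a row (cust_id=8, cat=LS): no match → kept, b columns NULL.
- a row (cust_id=2, cat=DM): no match → kept, b columns NULL.
- a row (cust_id=NULL, cat=LS): no match → kept, b columns NULL.
- a row (cust_id=2, cat=DM): no match → kept, b columns NULL.
- plus 5 unmatched b row(s), each kept with NULL a columns.
Total: 1 matched + 13 padded = 14 rows.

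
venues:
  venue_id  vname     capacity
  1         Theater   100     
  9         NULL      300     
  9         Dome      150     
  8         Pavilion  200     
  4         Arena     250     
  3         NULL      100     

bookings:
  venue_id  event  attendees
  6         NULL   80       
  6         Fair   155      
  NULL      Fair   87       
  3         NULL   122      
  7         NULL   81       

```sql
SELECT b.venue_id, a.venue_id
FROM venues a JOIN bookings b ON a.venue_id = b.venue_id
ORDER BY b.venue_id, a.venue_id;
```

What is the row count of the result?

INNER JOIN keeps only pairs where the ON condition holds.
Matching on a.venue_id = b.venue_id. A NULL in a compared column never satisfies the condition.
- a (venue_id=1) has no partner → excluded.
- a (venue_id=9) has no partner → excluded.
- a (venue_id=9) has no partner → excluded.
- a (venue_id=8) has no partner → excluded.
- a (venue_id=4) has no partner → excluded.
- a (venue_id=3) pairs with 1 row(s) of b.
Total: 1 rows.

1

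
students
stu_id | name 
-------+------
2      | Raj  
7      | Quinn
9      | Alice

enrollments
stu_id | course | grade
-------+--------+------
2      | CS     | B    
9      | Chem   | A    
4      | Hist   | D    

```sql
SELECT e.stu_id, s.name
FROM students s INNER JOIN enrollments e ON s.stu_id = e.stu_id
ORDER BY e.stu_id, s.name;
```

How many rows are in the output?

2

INNER JOIN keeps only pairs where the ON condition holds.
Matching on s.stu_id = e.stu_id.
- s row (stu_id=2): matches 1 e row(s) → 1 output row(s).
- s row (stu_id=7): no match → dropped.
- s row (stu_id=9): matches 1 e row(s) → 1 output row(s).
Total: 2 rows.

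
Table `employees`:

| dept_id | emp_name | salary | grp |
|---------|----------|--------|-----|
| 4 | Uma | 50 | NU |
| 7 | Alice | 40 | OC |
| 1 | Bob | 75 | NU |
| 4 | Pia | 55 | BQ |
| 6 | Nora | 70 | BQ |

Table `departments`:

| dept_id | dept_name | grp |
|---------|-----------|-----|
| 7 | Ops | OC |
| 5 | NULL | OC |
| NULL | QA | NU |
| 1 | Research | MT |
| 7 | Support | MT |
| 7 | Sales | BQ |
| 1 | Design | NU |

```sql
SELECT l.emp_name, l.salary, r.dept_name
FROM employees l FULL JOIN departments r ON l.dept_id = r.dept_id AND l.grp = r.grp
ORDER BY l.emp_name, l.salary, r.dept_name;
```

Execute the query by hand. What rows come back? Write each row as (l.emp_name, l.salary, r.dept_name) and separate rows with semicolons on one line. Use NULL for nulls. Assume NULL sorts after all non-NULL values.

FULL OUTER JOIN keeps every row from both sides; unmatched rows get NULL for the other side's columns.
Matching on l.dept_id = r.dept_id AND l.grp = r.grp. A NULL in a compared column never satisfies the condition.
- l row (dept_id=4, grp=NU): no match → kept, r columns NULL.
- l row (dept_id=7, grp=OC): matches 1 r row(s) → 1 output row(s).
- l row (dept_id=1, grp=NU): matches 1 r row(s) → 1 output row(s).
- l row (dept_id=4, grp=BQ): no match → kept, r columns NULL.
- l row (dept_id=6, grp=BQ): no match → kept, r columns NULL.
- 5 row(s) from r found no l partner → padded with NULL.
After projecting and ordering:
l.emp_name | l.salary | r.dept_name
Alice | 40 | Ops
Bob | 75 | Design
Nora | 70 | NULL
Pia | 55 | NULL
Uma | 50 | NULL
NULL | NULL | QA
NULL | NULL | Research
NULL | NULL | Sales
NULL | NULL | Support
NULL | NULL | NULL

(Alice, 40, Ops); (Bob, 75, Design); (Nora, 70, NULL); (Pia, 55, NULL); (Uma, 50, NULL); (NULL, NULL, QA); (NULL, NULL, Research); (NULL, NULL, Sales); (NULL, NULL, Support); (NULL, NULL, NULL)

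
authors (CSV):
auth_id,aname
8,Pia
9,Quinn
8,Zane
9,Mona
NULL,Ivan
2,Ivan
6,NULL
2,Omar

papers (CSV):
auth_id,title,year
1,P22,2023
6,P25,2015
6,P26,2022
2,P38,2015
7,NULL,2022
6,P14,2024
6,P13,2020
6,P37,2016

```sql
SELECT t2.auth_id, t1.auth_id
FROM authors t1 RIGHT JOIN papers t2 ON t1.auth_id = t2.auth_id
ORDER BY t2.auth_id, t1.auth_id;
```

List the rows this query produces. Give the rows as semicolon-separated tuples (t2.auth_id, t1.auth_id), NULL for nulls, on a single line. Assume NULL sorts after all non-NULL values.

(1, NULL); (2, 2); (2, 2); (6, 6); (6, 6); (6, 6); (6, 6); (6, 6); (7, NULL)

RIGHT JOIN keeps every row from `papers`; unmatched rows get NULL for `authors`'s columns.
Matching on t1.auth_id = t2.auth_id. A NULL in a compared column never satisfies the condition.
- t1 (auth_id=8) has no partner in t2.
- t1 (auth_id=9) has no partner in t2.
- t1 (auth_id=8) has no partner in t2.
- t1 (auth_id=9) has no partner in t2.
- t1 (auth_id=NULL) has no partner in t2.
- t1 (auth_id=2) pairs with 1 row(s) of t2.
- t1 (auth_id=6) pairs with 5 row(s) of t2.
- t1 (auth_id=2) pairs with 1 row(s) of t2.
- plus 2 unmatched t2 row(s), each kept with NULL t1 columns.
After projecting and ordering:
t2.auth_id | t1.auth_id
1 | NULL
2 | 2
2 | 2
6 | 6
6 | 6
6 | 6
6 | 6
6 | 6
7 | NULL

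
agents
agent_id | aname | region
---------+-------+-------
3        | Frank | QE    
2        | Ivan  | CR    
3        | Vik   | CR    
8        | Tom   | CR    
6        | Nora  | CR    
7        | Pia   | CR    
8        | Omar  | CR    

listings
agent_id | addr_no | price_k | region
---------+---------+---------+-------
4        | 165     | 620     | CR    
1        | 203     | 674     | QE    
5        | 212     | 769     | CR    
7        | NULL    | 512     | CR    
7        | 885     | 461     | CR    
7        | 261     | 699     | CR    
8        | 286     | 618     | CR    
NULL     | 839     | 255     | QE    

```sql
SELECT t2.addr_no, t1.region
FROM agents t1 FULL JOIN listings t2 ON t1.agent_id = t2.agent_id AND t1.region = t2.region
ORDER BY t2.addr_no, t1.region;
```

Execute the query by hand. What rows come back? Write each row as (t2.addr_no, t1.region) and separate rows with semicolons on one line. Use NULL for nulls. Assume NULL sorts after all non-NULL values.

(165, NULL); (203, NULL); (212, NULL); (261, CR); (286, CR); (286, CR); (839, NULL); (885, CR); (NULL, CR); (NULL, CR); (NULL, CR); (NULL, CR); (NULL, QE)

FULL OUTER JOIN keeps every row from both sides; unmatched rows get NULL for the other side's columns.
Matching on t1.agent_id = t2.agent_id AND t1.region = t2.region. A NULL in a compared column never satisfies the condition.
Matched pairs: 5; unmatched t1 rows kept: 4; unmatched t2 rows kept: 4.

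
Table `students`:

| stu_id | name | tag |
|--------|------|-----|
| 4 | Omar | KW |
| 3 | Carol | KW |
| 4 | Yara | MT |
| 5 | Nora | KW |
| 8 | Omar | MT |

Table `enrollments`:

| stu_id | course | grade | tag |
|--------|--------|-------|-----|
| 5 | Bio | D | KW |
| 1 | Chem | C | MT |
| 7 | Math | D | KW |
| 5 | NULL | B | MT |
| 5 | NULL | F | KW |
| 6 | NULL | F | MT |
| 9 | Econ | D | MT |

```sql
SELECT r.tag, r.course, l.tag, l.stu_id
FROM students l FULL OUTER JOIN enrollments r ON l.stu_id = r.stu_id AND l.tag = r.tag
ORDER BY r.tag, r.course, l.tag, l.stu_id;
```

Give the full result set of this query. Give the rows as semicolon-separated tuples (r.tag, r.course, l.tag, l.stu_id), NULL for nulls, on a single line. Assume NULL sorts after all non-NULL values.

FULL OUTER JOIN keeps every row from both sides; unmatched rows get NULL for the other side's columns.
Matching on l.stu_id = r.stu_id AND l.tag = r.tag.
- l row (stu_id=4, tag=KW): no match → kept, r columns NULL.
- l row (stu_id=3, tag=KW): no match → kept, r columns NULL.
- l row (stu_id=4, tag=MT): no match → kept, r columns NULL.
- l row (stu_id=5, tag=KW): matches 2 r row(s) → 2 output row(s).
- l row (stu_id=8, tag=MT): no match → kept, r columns NULL.
- 5 r row(s) had no l match → kept, l columns NULL.

(KW, Bio, KW, 5); (KW, Math, NULL, NULL); (KW, NULL, KW, 5); (MT, Chem, NULL, NULL); (MT, Econ, NULL, NULL); (MT, NULL, NULL, NULL); (MT, NULL, NULL, NULL); (NULL, NULL, KW, 3); (NULL, NULL, KW, 4); (NULL, NULL, MT, 4); (NULL, NULL, MT, 8)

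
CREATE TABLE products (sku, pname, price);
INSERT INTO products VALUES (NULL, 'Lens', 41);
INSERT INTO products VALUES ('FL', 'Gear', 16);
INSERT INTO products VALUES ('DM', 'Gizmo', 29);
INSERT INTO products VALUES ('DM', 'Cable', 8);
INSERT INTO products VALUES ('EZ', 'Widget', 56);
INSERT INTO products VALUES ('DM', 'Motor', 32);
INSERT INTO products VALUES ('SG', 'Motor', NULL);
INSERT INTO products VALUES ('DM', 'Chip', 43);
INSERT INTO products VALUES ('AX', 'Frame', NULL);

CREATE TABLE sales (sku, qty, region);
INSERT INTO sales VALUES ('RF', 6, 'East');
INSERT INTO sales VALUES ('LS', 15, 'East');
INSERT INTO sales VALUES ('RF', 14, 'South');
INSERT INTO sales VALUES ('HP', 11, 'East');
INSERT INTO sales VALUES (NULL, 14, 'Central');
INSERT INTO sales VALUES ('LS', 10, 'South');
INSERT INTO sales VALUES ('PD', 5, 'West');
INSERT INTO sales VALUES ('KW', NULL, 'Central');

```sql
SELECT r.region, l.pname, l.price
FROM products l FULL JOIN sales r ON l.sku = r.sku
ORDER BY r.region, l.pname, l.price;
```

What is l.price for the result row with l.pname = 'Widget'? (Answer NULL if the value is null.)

56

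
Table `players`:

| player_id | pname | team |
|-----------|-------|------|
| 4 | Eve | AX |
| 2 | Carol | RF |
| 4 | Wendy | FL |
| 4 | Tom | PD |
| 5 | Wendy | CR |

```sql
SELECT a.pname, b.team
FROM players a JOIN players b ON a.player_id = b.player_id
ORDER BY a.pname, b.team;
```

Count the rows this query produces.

11

INNER JOIN keeps only pairs where the ON condition holds.
Matching on a.player_id = b.player_id.
Matched pairs: 11.
Total: 11 rows.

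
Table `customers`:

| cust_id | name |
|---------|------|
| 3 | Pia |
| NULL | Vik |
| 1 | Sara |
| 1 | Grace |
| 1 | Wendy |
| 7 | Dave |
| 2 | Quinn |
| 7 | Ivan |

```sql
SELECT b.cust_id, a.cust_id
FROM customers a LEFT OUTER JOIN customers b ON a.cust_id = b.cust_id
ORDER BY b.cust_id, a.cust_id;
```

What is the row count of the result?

16

LEFT JOIN keeps every row from `customers a`; unmatched rows get NULL for `customers b`'s columns.
Matching on a.cust_id = b.cust_id. A NULL in a compared column never satisfies the condition.
- cust_id=3: 1 matching b row(s), so 1 row(s) emitted.
- cust_id=NULL: no b row matches, row kept with b columns NULL.
- cust_id=1: 3 matching b row(s), so 3 row(s) emitted.
- cust_id=1: 3 matching b row(s), so 3 row(s) emitted.
- cust_id=1: 3 matching b row(s), so 3 row(s) emitted.
- cust_id=7: 2 matching b row(s), so 2 row(s) emitted.
- cust_id=2: 1 matching b row(s), so 1 row(s) emitted.
- cust_id=7: 2 matching b row(s), so 2 row(s) emitted.
Total: 15 matched + 1 padded = 16 rows.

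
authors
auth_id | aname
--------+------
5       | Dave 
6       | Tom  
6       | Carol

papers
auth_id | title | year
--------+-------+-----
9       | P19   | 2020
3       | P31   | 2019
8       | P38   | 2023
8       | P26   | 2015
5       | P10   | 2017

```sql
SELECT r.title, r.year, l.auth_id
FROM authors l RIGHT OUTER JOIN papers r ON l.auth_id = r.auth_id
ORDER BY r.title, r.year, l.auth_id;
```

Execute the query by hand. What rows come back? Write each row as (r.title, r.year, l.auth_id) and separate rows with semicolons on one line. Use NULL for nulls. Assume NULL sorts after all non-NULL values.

(P10, 2017, 5); (P19, 2020, NULL); (P26, 2015, NULL); (P31, 2019, NULL); (P38, 2023, NULL)

RIGHT JOIN keeps every row from `papers`; unmatched rows get NULL for `authors`'s columns.
Matching on l.auth_id = r.auth_id.
- auth_id=5: 1 matching r row(s), so 1 row(s) emitted.
- auth_id=6: no matching r row.
- auth_id=6: no matching r row.
- 4 r row(s) had no l match → kept, l columns NULL.
After projecting and ordering:
r.title | r.year | l.auth_id
P10 | 2017 | 5
P19 | 2020 | NULL
P26 | 2015 | NULL
P31 | 2019 | NULL
P38 | 2023 | NULL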